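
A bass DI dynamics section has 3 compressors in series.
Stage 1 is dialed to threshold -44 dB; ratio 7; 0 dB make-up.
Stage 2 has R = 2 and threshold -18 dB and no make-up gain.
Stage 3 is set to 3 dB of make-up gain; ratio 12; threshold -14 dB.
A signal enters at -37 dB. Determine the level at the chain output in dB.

Stage 1: 7 dB above -44 dB, reduced 7:1 to 1 dB above → -43 dB.
Stage 2: -43 dB is at or below the -18 dB threshold — no compression; output -43 dB.
Stage 3: below threshold (-43 ≤ -14); passes unchanged; make-up brings it to -40 dB.

-40 dB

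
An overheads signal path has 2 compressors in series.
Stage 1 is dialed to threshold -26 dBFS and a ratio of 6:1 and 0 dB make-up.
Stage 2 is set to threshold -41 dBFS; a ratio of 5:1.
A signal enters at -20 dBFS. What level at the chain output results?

-37.8 dBFS

Stage 1: overshoot 6 dB → 6/6 = 1 dB → -25 dBFS.
Stage 2: 16 dB above -41 dBFS, reduced 5:1 to 3.2 dB above → -37.8 dBFS.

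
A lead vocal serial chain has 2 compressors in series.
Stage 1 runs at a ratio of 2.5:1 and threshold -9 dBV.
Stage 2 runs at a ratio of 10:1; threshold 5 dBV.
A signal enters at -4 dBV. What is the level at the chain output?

Stage 1: -4 dBV is 5 dB over -9 dBV; at 2.5:1 that becomes 2 dB over, giving -7 dBV.
Stage 2: -7 dBV is at or below the 5 dBV threshold — no compression; output -7 dBV.

-7 dBV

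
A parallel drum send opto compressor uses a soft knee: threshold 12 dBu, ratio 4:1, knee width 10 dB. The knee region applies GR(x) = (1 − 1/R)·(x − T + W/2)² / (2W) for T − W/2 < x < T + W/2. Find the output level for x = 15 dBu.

x − T + W/2 = 15 − 12 + 5 = 8.
GR = (1 − 1/4) × 8² / 20 = 0.75 × 64 / 20 = 2.4 dB.
Output = 15 − 2.4 = 12.6 dBu.

12.6 dBu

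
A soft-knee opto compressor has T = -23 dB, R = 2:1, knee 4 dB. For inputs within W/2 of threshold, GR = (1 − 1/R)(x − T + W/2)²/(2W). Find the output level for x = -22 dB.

-22.5625 dB

x − T + W/2 = -22 − (-23) + 2 = 3.
GR = (1 − 1/2) × 3² / 8 = 0.5 × 9 / 8 = 0.5625 dB.
Output = -22 − 0.5625 = -22.5625 dB.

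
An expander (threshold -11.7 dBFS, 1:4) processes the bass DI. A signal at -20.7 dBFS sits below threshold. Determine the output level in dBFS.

Below threshold, a 1:4 expander applies gain = (4−1)×(T − x) of attenuation.
(4−1) × 9 = 27 dB, so output = -20.7 − 27 = -47.7 dBFS.

-47.7 dBFS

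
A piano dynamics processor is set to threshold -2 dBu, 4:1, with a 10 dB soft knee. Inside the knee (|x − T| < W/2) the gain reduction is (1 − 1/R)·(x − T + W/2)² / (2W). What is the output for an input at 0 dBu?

x − T + W/2 = 0 − (-2) + 5 = 7.
GR = (1 − 1/4) × 7² / 20 = 0.75 × 49 / 20 = 1.8375 dB.
Output = 0 − 1.8375 = -1.8375 dBu.

-1.8375 dBu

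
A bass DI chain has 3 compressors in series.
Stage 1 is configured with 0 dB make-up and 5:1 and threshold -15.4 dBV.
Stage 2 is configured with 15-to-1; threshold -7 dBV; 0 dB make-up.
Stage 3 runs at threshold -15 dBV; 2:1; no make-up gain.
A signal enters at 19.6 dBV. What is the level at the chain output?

Stage 1: 35 dB above -15.4 dBV, reduced 5:1 to 7 dB above → -8.4 dBV.
Stage 2: -8.4 dBV ≤ -7 dBV, so stage 2 doesn't engage; output -8.4 dBV.
Stage 3: -8.4 dBV is 6.6 dB over -15 dBV; at 2:1 that becomes 3.3 dB over, giving -11.7 dBV.

-11.7 dBV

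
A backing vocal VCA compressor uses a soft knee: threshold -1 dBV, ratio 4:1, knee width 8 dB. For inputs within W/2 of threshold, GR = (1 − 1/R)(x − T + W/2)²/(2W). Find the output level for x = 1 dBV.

x − T + W/2 = 1 − (-1) + 4 = 6.
GR = (1 − 1/4) × 6² / 16 = 0.75 × 36 / 16 = 1.6875 dB.
Output = 1 − 1.6875 = -0.6875 dBV.

-0.6875 dBV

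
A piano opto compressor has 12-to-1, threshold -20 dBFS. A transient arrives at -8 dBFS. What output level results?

-19 dBFS

Overshoot: -8 − (-20) = 12 dB.
The 12 dB excess becomes 1 dB after 12:1 reduction.
So the level is -20 + 1 = -19 dBFS.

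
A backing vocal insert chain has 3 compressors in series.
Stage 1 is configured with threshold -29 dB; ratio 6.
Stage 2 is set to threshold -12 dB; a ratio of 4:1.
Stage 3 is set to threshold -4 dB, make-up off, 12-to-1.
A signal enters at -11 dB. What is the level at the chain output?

Stage 1: overshoot 18 dB → 18/6 = 3 dB → -26 dB.
Stage 2: below threshold (-26 ≤ -12); passes unchanged; output -26 dB.
Stage 3: -26 dB is at or below the -4 dB threshold — no compression; output -26 dB.

-26 dB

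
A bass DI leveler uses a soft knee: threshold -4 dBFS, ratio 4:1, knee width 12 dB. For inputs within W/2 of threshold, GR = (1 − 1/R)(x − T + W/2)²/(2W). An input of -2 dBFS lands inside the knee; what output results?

-4 dBFS

x − T + W/2 = -2 − (-4) + 6 = 8.
GR = (1 − 1/4) × 8² / 24 = 0.75 × 64 / 24 = 2 dB.
Output = -2 − 2 = -4 dBFS.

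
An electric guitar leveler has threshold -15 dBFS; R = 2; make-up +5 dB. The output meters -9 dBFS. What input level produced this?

Stripping the +5 dB make-up gives -14 dBFS at the gain stage.
The compressed level sits -14 − (-15) = 1 dB over threshold.
Undo the ratio: input overshoot = 1 × 2 = 2 dB, giving input = -13 dBFS.

-13 dBFS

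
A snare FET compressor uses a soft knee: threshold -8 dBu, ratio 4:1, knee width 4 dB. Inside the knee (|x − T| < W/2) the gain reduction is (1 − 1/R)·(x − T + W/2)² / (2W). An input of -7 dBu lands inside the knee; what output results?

x − T + W/2 = -7 − (-8) + 2 = 3.
GR = (1 − 1/4) × 3² / 8 = 0.75 × 9 / 8 = 0.84375 dB.
Output = -7 − 0.84375 = -7.84375 dBu.

-7.84375 dBu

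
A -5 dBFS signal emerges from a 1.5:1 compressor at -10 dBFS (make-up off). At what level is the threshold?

-20 dBFS

Let T be the threshold. Output overshoot = (input overshoot)/R, so -10 − T = (-5 − T)/1.5.
1.5·(-10 − T) = -5 − T → 0.5·T = -15 − (-5) = -10.
T = -10/0.5 = -20 dBFS.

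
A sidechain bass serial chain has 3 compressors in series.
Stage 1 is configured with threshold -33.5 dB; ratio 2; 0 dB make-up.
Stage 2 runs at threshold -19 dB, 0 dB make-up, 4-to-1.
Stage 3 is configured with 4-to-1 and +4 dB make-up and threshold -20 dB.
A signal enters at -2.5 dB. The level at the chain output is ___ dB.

Stage 1: overshoot 31 dB → 31/2 = 15.5 dB → -18 dB.
Stage 2: -18 dB is 1 dB over -19 dB; at 4:1 that becomes 0.25 dB over, giving -18.75 dB.
Stage 3: 1.25 dB above -20 dB, reduced 4:1 to 0.3125 dB above → -19.6875 dB; +4 dB make-up → -15.6875 dB.

-15.6875 dB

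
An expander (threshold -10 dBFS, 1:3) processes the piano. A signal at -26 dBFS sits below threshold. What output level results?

Below threshold, a 1:3 expander applies gain = (3−1)×(T − x) of attenuation.
(3−1) × 16 = 32 dB, so output = -26 − 32 = -58 dBFS.

-58 dBFS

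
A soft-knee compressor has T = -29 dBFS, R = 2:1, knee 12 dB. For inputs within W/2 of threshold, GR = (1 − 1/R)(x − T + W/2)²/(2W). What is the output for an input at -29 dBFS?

-29.75 dBFS

x − T + W/2 = -29 − (-29) + 6 = 6.
GR = (1 − 1/2) × 6² / 24 = 0.5 × 36 / 24 = 0.75 dB.
Output = -29 − 0.75 = -29.75 dBFS.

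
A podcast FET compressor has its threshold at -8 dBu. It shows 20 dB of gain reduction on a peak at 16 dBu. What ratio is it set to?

Input overshoot = 16 − (-8) = 24 dB.
Output overshoot = 24 − 20 = 4 dB.
Ratio = input overshoot / output overshoot = 24 / 4 = 6.

6:1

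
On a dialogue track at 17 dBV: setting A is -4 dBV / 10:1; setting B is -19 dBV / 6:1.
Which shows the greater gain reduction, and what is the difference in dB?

A: 21 dB over, compressed to 2.1 dB over, so 18.9 dB of GR.
B: 36 dB over, compressed to 6 dB over, so 30 dB of GR.
Difference: 11.1 dB in favour of B.

B, by 11.1 dB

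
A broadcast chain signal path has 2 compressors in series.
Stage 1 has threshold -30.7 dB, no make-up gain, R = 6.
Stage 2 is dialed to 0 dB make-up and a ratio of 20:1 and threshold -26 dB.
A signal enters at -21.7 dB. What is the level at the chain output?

Stage 1: -21.7 dB is 9 dB over -30.7 dB; at 6:1 that becomes 1.5 dB over, giving -29.2 dB.
Stage 2: -29.2 dB ≤ -26 dB, so stage 2 doesn't engage; output -29.2 dB.

-29.2 dB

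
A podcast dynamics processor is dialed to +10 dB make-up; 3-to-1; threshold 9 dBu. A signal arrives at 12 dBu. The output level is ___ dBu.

20 dBu

Overshoot: 12 − 9 = 3 dB.
At 3:1 the overshoot is divided by 3, leaving 1 dB above threshold.
That puts the output at 10 dBu; make-up adds 10 dB, giving 20 dBu.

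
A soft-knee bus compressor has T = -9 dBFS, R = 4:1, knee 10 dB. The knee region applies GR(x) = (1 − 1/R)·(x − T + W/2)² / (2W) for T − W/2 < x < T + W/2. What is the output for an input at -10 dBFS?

x − T + W/2 = -10 − (-9) + 5 = 4.
GR = (1 − 1/4) × 4² / 20 = 0.75 × 16 / 20 = 0.6 dB.
Output = -10 − 0.6 = -10.6 dBFS.

-10.6 dBFS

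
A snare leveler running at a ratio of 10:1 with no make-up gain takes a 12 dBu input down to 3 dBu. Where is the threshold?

Input is 10 dB above T (since output overshoot × R = input overshoot: (3 − T)·10 = 12 − T gives T = 2 dBu).
Check: 2 + (12 − 2)/10 = 2 + 1 = 3 dBu. ✓

2 dBu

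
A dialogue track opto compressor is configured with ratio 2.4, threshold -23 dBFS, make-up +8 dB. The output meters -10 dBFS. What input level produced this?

Before make-up, the level was -10 − 8 = -18 dBFS.
The compressed level sits -18 − (-23) = 5 dB over threshold.
Input overshoot = R × output overshoot = 12 dB → input = -23 + 12 = -11 dBFS.

-11 dBFS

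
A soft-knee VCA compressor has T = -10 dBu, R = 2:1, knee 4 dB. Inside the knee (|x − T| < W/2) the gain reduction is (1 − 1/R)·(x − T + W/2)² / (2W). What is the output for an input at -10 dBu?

-10.25 dBu

x − T + W/2 = -10 − (-10) + 2 = 2.
GR = (1 − 1/2) × 2² / 8 = 0.5 × 4 / 8 = 0.25 dB.
Output = -10 − 0.25 = -10.25 dBu.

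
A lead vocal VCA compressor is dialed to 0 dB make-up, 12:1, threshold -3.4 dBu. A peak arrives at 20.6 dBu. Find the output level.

-1.4 dBu

Overshoot: 20.6 − (-3.4) = 24 dB.
At 12:1 the overshoot is divided by 12, leaving 2 dB above threshold.
So the level is -3.4 + 2 = -1.4 dBu.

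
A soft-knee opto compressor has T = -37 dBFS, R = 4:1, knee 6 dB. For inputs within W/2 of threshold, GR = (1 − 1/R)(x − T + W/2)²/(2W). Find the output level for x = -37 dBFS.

x − T + W/2 = -37 − (-37) + 3 = 3.
GR = (1 − 1/4) × 3² / 12 = 0.75 × 9 / 12 = 0.5625 dB.
Output = -37 − 0.5625 = -37.5625 dBFS.

-37.5625 dBFS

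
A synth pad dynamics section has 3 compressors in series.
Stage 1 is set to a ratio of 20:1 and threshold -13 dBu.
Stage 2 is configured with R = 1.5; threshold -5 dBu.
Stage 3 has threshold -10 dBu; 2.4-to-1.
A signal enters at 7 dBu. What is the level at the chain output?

Stage 1: overshoot 20 dB → 20/20 = 1 dB → -12 dBu.
Stage 2: -12 dBu is at or below the -5 dBu threshold — no compression; output -12 dBu.
Stage 3: below threshold (-12 ≤ -10); passes unchanged; output -12 dBu.

-12 dBu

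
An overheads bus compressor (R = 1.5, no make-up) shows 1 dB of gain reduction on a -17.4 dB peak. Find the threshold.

-20.4 dB

Gain reduction = -17.4 − (-18.4) = 1 dB; output overshoot = GR / (R − 1) = 1 / 0.5 = 2 dB.
Threshold = output − output overshoot = -18.4 − 2 = -20.4 dB.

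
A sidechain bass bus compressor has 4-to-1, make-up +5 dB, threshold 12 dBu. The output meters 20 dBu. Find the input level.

24 dBu

Stripping the +5 dB make-up gives 15 dBu at the gain stage.
The compressed level sits 15 − 12 = 3 dB over threshold.
Undo the ratio: input overshoot = 3 × 4 = 12 dB, giving input = 24 dBu.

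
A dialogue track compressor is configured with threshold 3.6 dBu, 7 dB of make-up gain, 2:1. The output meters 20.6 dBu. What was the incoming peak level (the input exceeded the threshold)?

23.6 dBu

Before make-up, the level was 20.6 − 7 = 13.6 dBu.
Post-compression overshoot = 13.6 − 3.6 = 10 dB.
Before 2:1 compression the overshoot was 10 × 2 = 20 dB, so input = 3.6 + 20 = 23.6 dBu.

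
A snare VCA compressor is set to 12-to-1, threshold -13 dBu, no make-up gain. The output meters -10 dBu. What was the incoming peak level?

That's 3 dB above the -13 dBu threshold.
Before 12:1 compression the overshoot was 3 × 12 = 36 dB, so input = -13 + 36 = 23 dBu.

23 dBu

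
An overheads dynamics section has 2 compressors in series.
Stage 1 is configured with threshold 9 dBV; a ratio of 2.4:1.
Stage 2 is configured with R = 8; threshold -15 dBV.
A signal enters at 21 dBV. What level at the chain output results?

-11.375 dBV

Stage 1: 12 dB above 9 dBV, reduced 2.4:1 to 5 dB above → 14 dBV.
Stage 2: 29 dB above -15 dBV, reduced 8:1 to 3.625 dB above → -11.375 dBV.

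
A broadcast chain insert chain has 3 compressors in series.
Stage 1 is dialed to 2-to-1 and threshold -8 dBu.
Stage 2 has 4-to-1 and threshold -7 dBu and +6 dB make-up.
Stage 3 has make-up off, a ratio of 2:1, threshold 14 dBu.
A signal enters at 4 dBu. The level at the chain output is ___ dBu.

Stage 1: 12 dB above -8 dBu, reduced 2:1 to 6 dB above → -2 dBu.
Stage 2: overshoot 5 dB → 5/4 = 1.25 dB → -5.75 dBu; +6 dB make-up → 0.25 dBu.
Stage 3: 0.25 dBu is at or below the 14 dBu threshold — no compression; output 0.25 dBu.

0.25 dBu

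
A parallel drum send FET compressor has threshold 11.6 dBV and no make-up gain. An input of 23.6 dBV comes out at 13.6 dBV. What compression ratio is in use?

6:1

Input overshoot = 23.6 − 11.6 = 12 dB; output overshoot = 13.6 − 11.6 = 2 dB.
Ratio = 12 / 2 = 6.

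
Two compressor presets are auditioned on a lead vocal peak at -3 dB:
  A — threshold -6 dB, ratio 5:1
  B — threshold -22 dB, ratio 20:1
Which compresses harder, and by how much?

A: GR = 3 − 3/5 = 2.4 dB.
B: GR = 19 − 19/20 = 18.05 dB.
B applies 15.65 dB more gain reduction.

B, by 15.65 dB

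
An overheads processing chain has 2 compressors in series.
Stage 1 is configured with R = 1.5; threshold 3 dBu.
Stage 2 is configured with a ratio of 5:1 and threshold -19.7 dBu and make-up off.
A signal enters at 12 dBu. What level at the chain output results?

-13.96 dBu

Stage 1: 9 dB above 3 dBu, reduced 1.5:1 to 6 dB above → 9 dBu.
Stage 2: overshoot 28.7 dB → 28.7/5 = 5.74 dB → -13.96 dBu.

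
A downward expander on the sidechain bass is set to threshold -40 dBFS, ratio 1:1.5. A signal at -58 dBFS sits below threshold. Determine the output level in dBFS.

-67 dBFS

Undershoot = (-40) − (-58) = 18 dB.
At 1:1.5, that expands to 27 dB under threshold.
Output = -40 − 27 = -67 dBFS.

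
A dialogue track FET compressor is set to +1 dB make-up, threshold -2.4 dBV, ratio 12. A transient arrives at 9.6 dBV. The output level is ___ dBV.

9.6 dBV sits 12 dB over threshold.
The 12 dB excess becomes 1 dB after 12:1 reduction.
So the level is -2.4 + 1 = -1.4 dBV; make-up adds 1 dB, giving -0.4 dBV.

-0.4 dBV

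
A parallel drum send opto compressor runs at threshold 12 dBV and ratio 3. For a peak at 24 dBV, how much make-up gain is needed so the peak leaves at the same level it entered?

The peak compresses to 12 + 12/3 = 16 dBV.
To reach 24 dBV requires 24 − 16 = 8 dB of make-up.

8 dB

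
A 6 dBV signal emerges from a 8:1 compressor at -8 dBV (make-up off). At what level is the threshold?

Let T be the threshold. Output overshoot = (input overshoot)/R, so -8 − T = (6 − T)/8.
8·(-8 − T) = 6 − T → 7·T = -64 − 6 = -70.
T = -70/7 = -10 dBV.

-10 dBV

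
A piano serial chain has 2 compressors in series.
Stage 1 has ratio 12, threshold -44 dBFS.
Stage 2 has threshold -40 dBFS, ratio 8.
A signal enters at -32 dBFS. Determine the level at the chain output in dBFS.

Stage 1: 12 dB above -44 dBFS, reduced 12:1 to 1 dB above → -43 dBFS.
Stage 2: -43 dBFS is at or below the -40 dBFS threshold — no compression; output -43 dBFS.

-43 dBFS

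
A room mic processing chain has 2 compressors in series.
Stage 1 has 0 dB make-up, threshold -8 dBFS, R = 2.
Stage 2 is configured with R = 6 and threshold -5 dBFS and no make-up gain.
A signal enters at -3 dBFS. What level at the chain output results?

Stage 1: -3 dBFS is 5 dB over -8 dBFS; at 2:1 that becomes 2.5 dB over, giving -5.5 dBFS.
Stage 2: below threshold (-5.5 ≤ -5); passes unchanged; output -5.5 dBFS.

-5.5 dBFS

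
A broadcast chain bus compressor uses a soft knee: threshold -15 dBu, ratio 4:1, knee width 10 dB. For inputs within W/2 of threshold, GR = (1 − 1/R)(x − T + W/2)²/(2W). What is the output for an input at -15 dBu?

-15.9375 dBu

x − T + W/2 = -15 − (-15) + 5 = 5.
GR = (1 − 1/4) × 5² / 20 = 0.75 × 25 / 20 = 0.9375 dB.
Output = -15 − 0.9375 = -15.9375 dBu.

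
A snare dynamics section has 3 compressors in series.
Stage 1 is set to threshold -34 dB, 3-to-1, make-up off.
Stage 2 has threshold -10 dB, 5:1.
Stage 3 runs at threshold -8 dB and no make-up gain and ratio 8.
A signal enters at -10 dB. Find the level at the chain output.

Stage 1: -10 dB is 24 dB over -34 dB; at 3:1 that becomes 8 dB over, giving -26 dB.
Stage 2: below threshold (-26 ≤ -10); passes unchanged; output -26 dB.
Stage 3: -26 dB is at or below the -8 dB threshold — no compression; output -26 dB.

-26 dB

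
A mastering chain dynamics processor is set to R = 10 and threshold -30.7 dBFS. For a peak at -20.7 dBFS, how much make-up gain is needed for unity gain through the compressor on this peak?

Without make-up, output = threshold + overshoot/10 = -30.7 + 1 = -29.7 dBFS.
Gap to target: 9 dB.

9 dB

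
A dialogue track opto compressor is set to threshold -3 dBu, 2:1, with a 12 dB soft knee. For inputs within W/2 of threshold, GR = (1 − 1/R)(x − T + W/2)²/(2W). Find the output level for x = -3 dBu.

x − T + W/2 = -3 − (-3) + 6 = 6.
GR = (1 − 1/2) × 6² / 24 = 0.5 × 36 / 24 = 0.75 dB.
Output = -3 − 0.75 = -3.75 dBu.

-3.75 dBu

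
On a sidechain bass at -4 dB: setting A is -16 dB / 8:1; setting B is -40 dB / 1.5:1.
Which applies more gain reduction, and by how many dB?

B, by 1.5 dB

A: overshoot 12 dB → output overshoot 1.5 dB → GR 10.5 dB.
B: overshoot 36 dB → output overshoot 24 dB → GR 12 dB.
Difference: 1.5 dB in favour of B.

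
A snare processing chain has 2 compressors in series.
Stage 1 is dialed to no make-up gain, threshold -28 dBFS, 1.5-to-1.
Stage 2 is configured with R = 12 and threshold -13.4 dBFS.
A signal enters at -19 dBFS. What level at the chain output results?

Stage 1: 9 dB above -28 dBFS, reduced 1.5:1 to 6 dB above → -22 dBFS.
Stage 2: below threshold (-22 ≤ -13.4); passes unchanged; output -22 dBFS.

-22 dBFS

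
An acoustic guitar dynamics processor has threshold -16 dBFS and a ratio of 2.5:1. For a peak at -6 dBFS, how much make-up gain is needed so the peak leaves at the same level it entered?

6 dB

Overshoot 10 dB → 10/2.5 = 4 dB after compression, so the compressed level is -16 + 4 = -12 dBFS.
Make-up = target − compressed = -6 − (-12) = 6 dB.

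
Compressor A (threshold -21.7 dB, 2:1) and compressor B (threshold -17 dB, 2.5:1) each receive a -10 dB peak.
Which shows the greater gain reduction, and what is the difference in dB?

A, by 1.65 dB

A: overshoot 11.7 dB → output overshoot 5.85 dB → GR 5.85 dB.
B: overshoot 7 dB → output overshoot 2.8 dB → GR 4.2 dB.
A reduces 1.65 dB more.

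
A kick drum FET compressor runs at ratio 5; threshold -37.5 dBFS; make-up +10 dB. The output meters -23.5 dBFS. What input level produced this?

Before make-up, the level was -23.5 − 10 = -33.5 dBFS.
Post-compression overshoot = -33.5 − (-37.5) = 4 dB.
Undo the ratio: input overshoot = 4 × 5 = 20 dB, giving input = -17.5 dBFS.

-17.5 dBFS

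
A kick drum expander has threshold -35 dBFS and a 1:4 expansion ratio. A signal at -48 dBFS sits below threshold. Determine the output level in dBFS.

-87 dBFS

The input is 13 dB below the -35 dBFS threshold.
A 1:4 expander multiplies undershoot by 4: 13 × 4 = 52 dB below threshold.
Output = -35 − 52 = -87 dBFS.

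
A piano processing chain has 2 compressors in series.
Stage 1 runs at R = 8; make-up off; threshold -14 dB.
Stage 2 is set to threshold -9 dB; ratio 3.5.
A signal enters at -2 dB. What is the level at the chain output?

-12.5 dB

Stage 1: -2 dB is 12 dB over -14 dB; at 8:1 that becomes 1.5 dB over, giving -12.5 dB.
Stage 2: below threshold (-12.5 ≤ -9); passes unchanged; output -12.5 dB.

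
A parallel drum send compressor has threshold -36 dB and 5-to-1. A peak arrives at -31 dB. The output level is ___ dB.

-35 dB

-31 dB sits 5 dB over threshold.
The 5 dB excess becomes 1 dB after 5:1 reduction.
That puts the output at -35 dB.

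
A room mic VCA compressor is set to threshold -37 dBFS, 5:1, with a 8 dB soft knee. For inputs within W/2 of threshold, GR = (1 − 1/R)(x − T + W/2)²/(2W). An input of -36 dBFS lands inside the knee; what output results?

x − T + W/2 = -36 − (-37) + 4 = 5.
GR = (1 − 1/5) × 5² / 16 = 0.8 × 25 / 16 = 1.25 dB.
Output = -36 − 1.25 = -37.25 dBFS.

-37.25 dBFS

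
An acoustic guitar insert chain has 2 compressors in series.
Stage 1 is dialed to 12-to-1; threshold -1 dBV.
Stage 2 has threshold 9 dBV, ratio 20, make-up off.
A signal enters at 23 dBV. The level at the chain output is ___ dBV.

1 dBV

Stage 1: overshoot 24 dB → 24/12 = 2 dB → 1 dBV.
Stage 2: 1 dBV ≤ 9 dBV, so stage 2 doesn't engage; output 1 dBV.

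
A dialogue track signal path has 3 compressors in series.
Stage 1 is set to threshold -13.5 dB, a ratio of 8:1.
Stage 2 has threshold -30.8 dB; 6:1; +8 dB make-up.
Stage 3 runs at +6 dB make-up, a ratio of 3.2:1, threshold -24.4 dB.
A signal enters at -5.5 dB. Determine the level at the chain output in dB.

-16.946875 dB

Stage 1: overshoot 8 dB → 8/8 = 1 dB → -12.5 dB.
Stage 2: -12.5 dB is 18.3 dB over -30.8 dB; at 6:1 that becomes 3.05 dB over, giving -27.75 dB; +8 dB make-up → -19.75 dB.
Stage 3: overshoot 4.65 dB → 4.65/3.2 = 1.453125 dB → -22.946875 dB; +6 dB make-up → -16.946875 dB.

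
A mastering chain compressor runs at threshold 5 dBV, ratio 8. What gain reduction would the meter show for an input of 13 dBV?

7 dB

The signal is 8 dB above threshold.
A 8:1 ratio leaves 1 dB of that excess.
Gain reduction = 8 − 1 = 7 dB.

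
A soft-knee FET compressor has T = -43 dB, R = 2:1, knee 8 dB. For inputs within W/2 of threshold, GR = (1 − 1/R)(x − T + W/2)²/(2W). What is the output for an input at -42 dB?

x − T + W/2 = -42 − (-43) + 4 = 5.
GR = (1 − 1/2) × 5² / 16 = 0.5 × 25 / 16 = 0.78125 dB.
Output = -42 − 0.78125 = -42.78125 dB.

-42.78125 dB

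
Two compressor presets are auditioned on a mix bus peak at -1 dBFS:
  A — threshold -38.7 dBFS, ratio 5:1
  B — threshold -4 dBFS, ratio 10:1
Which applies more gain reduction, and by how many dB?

A: 37.7 dB over, compressed to 7.54 dB over, so 30.16 dB of GR.
B: 3 dB over, compressed to 0.3 dB over, so 2.7 dB of GR.
Difference: 27.46 dB in favour of A.

A, by 27.46 dB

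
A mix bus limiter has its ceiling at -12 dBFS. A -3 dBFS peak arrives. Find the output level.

The limiter clamps the peak to its -12 dBFS ceiling.

-12 dBFS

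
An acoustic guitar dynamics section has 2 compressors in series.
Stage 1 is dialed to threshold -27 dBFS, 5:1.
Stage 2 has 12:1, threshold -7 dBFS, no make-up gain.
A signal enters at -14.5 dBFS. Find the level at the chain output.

-24.5 dBFS

Stage 1: overshoot 12.5 dB → 12.5/5 = 2.5 dB → -24.5 dBFS.
Stage 2: -24.5 dBFS is at or below the -7 dBFS threshold — no compression; output -24.5 dBFS.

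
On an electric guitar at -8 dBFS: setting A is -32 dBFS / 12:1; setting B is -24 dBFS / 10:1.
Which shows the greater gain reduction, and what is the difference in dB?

A: overshoot 24 dB → output overshoot 2 dB → GR 22 dB.
B: overshoot 16 dB → output overshoot 1.6 dB → GR 14.4 dB.
Difference: 7.6 dB in favour of A.

A, by 7.6 dB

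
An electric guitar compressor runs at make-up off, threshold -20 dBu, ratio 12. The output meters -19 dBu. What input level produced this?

Post-compression overshoot = -19 − (-20) = 1 dB.
Undo the ratio: input overshoot = 1 × 12 = 12 dB, giving input = -8 dBu.

-8 dBu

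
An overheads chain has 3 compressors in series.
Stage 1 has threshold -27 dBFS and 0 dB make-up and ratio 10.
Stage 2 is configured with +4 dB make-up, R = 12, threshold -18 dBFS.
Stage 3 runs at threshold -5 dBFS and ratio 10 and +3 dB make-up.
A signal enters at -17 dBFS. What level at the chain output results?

Stage 1: overshoot 10 dB → 10/10 = 1 dB → -26 dBFS.
Stage 2: -26 dBFS is at or below the -18 dBFS threshold — no compression; make-up brings it to -22 dBFS.
Stage 3: below threshold (-22 ≤ -5); passes unchanged; make-up brings it to -19 dBFS.

-19 dBFS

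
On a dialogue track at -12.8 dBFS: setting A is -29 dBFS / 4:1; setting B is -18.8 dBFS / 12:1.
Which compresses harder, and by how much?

A, by 6.65 dB

A: 16.2 dB over, compressed to 4.05 dB over, so 12.15 dB of GR.
B: 6 dB over, compressed to 0.5 dB over, so 5.5 dB of GR.
A reduces 6.65 dB more.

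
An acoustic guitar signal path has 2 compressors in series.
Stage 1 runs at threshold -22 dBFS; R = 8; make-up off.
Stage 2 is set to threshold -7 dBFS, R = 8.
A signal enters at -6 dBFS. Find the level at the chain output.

-20 dBFS

Stage 1: overshoot 16 dB → 16/8 = 2 dB → -20 dBFS.
Stage 2: below threshold (-20 ≤ -7); passes unchanged; output -20 dBFS.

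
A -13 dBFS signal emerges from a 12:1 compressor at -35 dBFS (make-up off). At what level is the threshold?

Let T be the threshold. Output overshoot = (input overshoot)/R, so -35 − T = (-13 − T)/12.
12·(-35 − T) = -13 − T → 11·T = -420 − (-13) = -407.
T = -407/11 = -37 dBFS.

-37 dBFS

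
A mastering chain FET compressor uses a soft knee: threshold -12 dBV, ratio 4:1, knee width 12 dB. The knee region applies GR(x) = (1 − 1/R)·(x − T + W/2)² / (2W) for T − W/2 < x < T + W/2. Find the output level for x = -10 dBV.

-12 dBV

x − T + W/2 = -10 − (-12) + 6 = 8.
GR = (1 − 1/4) × 8² / 24 = 0.75 × 64 / 24 = 2 dB.
Output = -10 − 2 = -12 dBV.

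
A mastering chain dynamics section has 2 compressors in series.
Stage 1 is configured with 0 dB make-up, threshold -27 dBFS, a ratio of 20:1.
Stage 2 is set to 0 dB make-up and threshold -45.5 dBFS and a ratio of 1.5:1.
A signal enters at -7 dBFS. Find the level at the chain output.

Stage 1: -7 dBFS is 20 dB over -27 dBFS; at 20:1 that becomes 1 dB over, giving -26 dBFS.
Stage 2: overshoot 19.5 dB → 19.5/1.5 = 13 dB → -32.5 dBFS.

-32.5 dBFS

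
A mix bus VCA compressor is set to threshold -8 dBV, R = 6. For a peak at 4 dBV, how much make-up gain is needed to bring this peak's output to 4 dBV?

10 dB

Overshoot 12 dB → 12/6 = 2 dB after compression, so the compressed level is -8 + 2 = -6 dBV.
Make-up = target − compressed = 4 − (-6) = 10 dB.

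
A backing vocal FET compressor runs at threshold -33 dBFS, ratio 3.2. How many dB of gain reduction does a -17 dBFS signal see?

-17 dBFS exceeds the threshold by 16 dB.
A 3.2:1 ratio leaves 5 dB of that excess.
Gain reduction = 16 − 5 = 11 dB.

11 dB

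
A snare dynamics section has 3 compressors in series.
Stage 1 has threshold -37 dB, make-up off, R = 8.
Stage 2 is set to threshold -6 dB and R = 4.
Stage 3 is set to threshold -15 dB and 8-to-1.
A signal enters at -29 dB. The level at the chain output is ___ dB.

-36 dB

Stage 1: -29 dB is 8 dB over -37 dB; at 8:1 that becomes 1 dB over, giving -36 dB.
Stage 2: below threshold (-36 ≤ -6); passes unchanged; output -36 dB.
Stage 3: -36 dB is at or below the -15 dB threshold — no compression; output -36 dB.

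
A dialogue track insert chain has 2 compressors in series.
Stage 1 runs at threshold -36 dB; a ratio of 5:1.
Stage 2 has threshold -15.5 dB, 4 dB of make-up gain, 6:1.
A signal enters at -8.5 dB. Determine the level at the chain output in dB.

-26.5 dB

Stage 1: 27.5 dB above -36 dB, reduced 5:1 to 5.5 dB above → -30.5 dB.
Stage 2: below threshold (-30.5 ≤ -15.5); passes unchanged; make-up brings it to -26.5 dB.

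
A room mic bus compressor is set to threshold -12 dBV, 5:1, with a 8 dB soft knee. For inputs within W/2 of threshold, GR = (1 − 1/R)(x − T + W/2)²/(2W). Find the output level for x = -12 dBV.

x − T + W/2 = -12 − (-12) + 4 = 4.
GR = (1 − 1/5) × 4² / 16 = 0.8 × 16 / 16 = 0.8 dB.
Output = -12 − 0.8 = -12.8 dBV.

-12.8 dBV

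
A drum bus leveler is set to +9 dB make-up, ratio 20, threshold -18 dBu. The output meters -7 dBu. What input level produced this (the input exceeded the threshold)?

22 dBu

Before make-up, the level was -7 − 9 = -16 dBu.
The compressed level sits -16 − (-18) = 2 dB over threshold.
Input overshoot = R × output overshoot = 40 dB → input = -18 + 40 = 22 dBu.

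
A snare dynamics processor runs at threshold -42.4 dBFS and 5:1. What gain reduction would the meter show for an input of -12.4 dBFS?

24 dB

-12.4 dBFS exceeds the threshold by 30 dB.
A 5:1 ratio leaves 6 dB of that excess.
GR = overshoot in − overshoot out = 30 − 6 = 24 dB.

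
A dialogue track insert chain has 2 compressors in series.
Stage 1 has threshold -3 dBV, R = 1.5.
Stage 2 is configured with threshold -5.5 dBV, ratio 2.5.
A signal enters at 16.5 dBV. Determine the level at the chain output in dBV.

Stage 1: 16.5 dBV is 19.5 dB over -3 dBV; at 1.5:1 that becomes 13 dB over, giving 10 dBV.
Stage 2: 15.5 dB above -5.5 dBV, reduced 2.5:1 to 6.2 dB above → 0.7 dBV.

0.7 dBV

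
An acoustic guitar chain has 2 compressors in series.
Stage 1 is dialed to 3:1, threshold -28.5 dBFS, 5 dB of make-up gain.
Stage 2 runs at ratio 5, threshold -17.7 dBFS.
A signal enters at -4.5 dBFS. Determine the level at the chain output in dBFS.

-17.26 dBFS

Stage 1: overshoot 24 dB → 24/3 = 8 dB → -20.5 dBFS; +5 dB make-up → -15.5 dBFS.
Stage 2: overshoot 2.2 dB → 2.2/5 = 0.44 dB → -17.26 dBFS.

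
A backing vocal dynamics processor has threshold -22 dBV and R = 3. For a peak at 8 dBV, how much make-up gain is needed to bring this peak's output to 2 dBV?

14 dB

The peak compresses to -22 + 30/3 = -12 dBV.
To reach 2 dBV requires 2 − (-12) = 14 dB of make-up.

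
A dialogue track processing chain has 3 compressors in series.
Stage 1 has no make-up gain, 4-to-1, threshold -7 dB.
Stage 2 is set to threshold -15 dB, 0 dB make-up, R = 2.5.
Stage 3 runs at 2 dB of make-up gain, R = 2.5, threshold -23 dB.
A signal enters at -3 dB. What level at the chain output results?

-16.36 dB

Stage 1: -3 dB is 4 dB over -7 dB; at 4:1 that becomes 1 dB over, giving -6 dB.
Stage 2: 9 dB above -15 dB, reduced 2.5:1 to 3.6 dB above → -11.4 dB.
Stage 3: -11.4 dB is 11.6 dB over -23 dB; at 2.5:1 that becomes 4.64 dB over, giving -18.36 dB; +2 dB make-up → -16.36 dB.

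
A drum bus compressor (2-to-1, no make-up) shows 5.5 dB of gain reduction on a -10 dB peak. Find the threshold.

Input is 11 dB above T (since output overshoot × R = input overshoot: (-15.5 − T)·2 = -10 − T gives T = -21 dB).
Check: -21 + (-10 − (-21))/2 = -21 + 5.5 = -15.5 dB. ✓

-21 dB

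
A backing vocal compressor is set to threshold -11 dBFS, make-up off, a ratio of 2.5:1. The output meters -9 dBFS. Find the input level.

Post-compression overshoot = -9 − (-11) = 2 dB.
Undo the ratio: input overshoot = 2 × 2.5 = 5 dB, giving input = -6 dBFS.

-6 dBFS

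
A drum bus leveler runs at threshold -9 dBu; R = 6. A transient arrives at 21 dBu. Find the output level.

21 dBu sits 30 dB over threshold.
6:1 compression reduces that to 30/6 = 5 dB over.
So the level is -9 + 5 = -4 dBu.

-4 dBu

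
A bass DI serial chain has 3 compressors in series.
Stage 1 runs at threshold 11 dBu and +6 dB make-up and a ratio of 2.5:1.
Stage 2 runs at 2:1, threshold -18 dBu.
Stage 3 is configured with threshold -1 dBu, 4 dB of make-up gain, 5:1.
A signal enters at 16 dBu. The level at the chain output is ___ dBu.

3.3 dBu

Stage 1: 16 dBu is 5 dB over 11 dBu; at 2.5:1 that becomes 2 dB over, giving 13 dBu; +6 dB make-up → 19 dBu.
Stage 2: 37 dB above -18 dBu, reduced 2:1 to 18.5 dB above → 0.5 dBu.
Stage 3: overshoot 1.5 dB → 1.5/5 = 0.3 dB → -0.7 dBu; +4 dB make-up → 3.3 dBu.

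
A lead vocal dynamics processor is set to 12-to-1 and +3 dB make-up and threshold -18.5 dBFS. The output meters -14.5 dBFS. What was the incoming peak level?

Stripping the +3 dB make-up gives -17.5 dBFS at the gain stage.
Post-compression overshoot = -17.5 − (-18.5) = 1 dB.
Undo the ratio: input overshoot = 1 × 12 = 12 dB, giving input = -6.5 dBFS.

-6.5 dBFS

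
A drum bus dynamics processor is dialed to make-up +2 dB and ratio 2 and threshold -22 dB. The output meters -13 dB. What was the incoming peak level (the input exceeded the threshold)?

-8 dB

Remove make-up: -13 − 2 = -15 dB.
The compressed level sits -15 − (-22) = 7 dB over threshold.
Undo the ratio: input overshoot = 7 × 2 = 14 dB, giving input = -8 dB.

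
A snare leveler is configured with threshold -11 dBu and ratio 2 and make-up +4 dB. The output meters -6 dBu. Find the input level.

Remove make-up: -6 − 4 = -10 dBu.
Post-compression overshoot = -10 − (-11) = 1 dB.
Undo the ratio: input overshoot = 1 × 2 = 2 dB, giving input = -9 dBu.

-9 dBu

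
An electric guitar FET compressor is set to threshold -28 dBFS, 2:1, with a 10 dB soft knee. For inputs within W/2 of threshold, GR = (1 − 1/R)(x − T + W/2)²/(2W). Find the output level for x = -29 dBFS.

x − T + W/2 = -29 − (-28) + 5 = 4.
GR = (1 − 1/2) × 4² / 20 = 0.5 × 16 / 20 = 0.4 dB.
Output = -29 − 0.4 = -29.4 dBFS.

-29.4 dBFS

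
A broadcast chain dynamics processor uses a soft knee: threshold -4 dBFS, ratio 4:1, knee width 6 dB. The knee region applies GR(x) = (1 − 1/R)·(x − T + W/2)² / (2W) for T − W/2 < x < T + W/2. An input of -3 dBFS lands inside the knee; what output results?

x − T + W/2 = -3 − (-4) + 3 = 4.
GR = (1 − 1/4) × 4² / 12 = 0.75 × 16 / 12 = 1 dB.
Output = -3 − 1 = -4 dBFS.

-4 dBFS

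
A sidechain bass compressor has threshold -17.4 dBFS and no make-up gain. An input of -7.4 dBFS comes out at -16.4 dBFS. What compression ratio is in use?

Input overshoot = -7.4 − (-17.4) = 10 dB; output overshoot = -16.4 − (-17.4) = 1 dB.
Ratio = 10 / 1 = 10.

10:1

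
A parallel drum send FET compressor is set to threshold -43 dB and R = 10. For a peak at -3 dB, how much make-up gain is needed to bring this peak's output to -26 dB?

Overshoot 40 dB → 40/10 = 4 dB after compression, so the compressed level is -43 + 4 = -39 dB.
Make-up = target − compressed = -26 − (-39) = 13 dB.

13 dB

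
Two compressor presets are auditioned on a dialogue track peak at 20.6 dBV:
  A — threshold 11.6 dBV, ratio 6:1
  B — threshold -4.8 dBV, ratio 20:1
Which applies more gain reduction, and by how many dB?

B, by 16.63 dB

A: GR = 9 − 9/6 = 7.5 dB.
B: GR = 25.4 − 25.4/20 = 24.13 dB.
Difference: 16.63 dB in favour of B.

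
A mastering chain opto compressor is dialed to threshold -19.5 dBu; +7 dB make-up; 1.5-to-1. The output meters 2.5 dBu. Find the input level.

Remove make-up: 2.5 − 7 = -4.5 dBu.
That's 15 dB above the -19.5 dBu threshold.
Undo the ratio: input overshoot = 15 × 1.5 = 22.5 dB, giving input = 3 dBu.

3 dBu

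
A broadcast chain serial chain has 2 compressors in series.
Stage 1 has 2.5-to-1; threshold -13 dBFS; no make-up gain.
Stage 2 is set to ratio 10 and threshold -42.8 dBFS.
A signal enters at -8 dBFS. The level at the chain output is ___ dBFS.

-39.62 dBFS

Stage 1: -8 dBFS is 5 dB over -13 dBFS; at 2.5:1 that becomes 2 dB over, giving -11 dBFS.
Stage 2: 31.8 dB above -42.8 dBFS, reduced 10:1 to 3.18 dB above → -39.62 dBFS.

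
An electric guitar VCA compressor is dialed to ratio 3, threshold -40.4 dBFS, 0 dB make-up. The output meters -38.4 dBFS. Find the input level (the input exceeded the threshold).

-34.4 dBFS

The compressed level sits -38.4 − (-40.4) = 2 dB over threshold.
Before 3:1 compression the overshoot was 2 × 3 = 6 dB, so input = -40.4 + 6 = -34.4 dBFS.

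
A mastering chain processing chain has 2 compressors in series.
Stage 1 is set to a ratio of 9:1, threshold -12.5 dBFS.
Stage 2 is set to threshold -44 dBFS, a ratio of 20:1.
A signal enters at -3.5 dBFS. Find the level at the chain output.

-42.375 dBFS

Stage 1: 9 dB above -12.5 dBFS, reduced 9:1 to 1 dB above → -11.5 dBFS.
Stage 2: 32.5 dB above -44 dBFS, reduced 20:1 to 1.625 dB above → -42.375 dBFS.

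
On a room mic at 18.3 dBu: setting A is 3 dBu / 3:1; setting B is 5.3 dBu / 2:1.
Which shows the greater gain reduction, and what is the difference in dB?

A, by 3.7 dB

A: 15.3 dB over, compressed to 5.1 dB over, so 10.2 dB of GR.
B: 13 dB over, compressed to 6.5 dB over, so 6.5 dB of GR.
A reduces 3.7 dB more.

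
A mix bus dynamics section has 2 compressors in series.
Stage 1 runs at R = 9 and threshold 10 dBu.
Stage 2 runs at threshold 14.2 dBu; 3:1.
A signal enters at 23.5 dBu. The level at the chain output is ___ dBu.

Stage 1: overshoot 13.5 dB → 13.5/9 = 1.5 dB → 11.5 dBu.
Stage 2: below threshold (11.5 ≤ 14.2); passes unchanged; output 11.5 dBu.

11.5 dBu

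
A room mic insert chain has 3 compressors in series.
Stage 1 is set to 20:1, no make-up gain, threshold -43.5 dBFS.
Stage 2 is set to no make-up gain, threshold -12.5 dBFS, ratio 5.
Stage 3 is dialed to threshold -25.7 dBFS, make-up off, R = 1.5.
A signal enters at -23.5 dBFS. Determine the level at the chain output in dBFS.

-42.5 dBFS

Stage 1: overshoot 20 dB → 20/20 = 1 dB → -42.5 dBFS.
Stage 2: -42.5 dBFS ≤ -12.5 dBFS, so stage 2 doesn't engage; output -42.5 dBFS.
Stage 3: -42.5 dBFS ≤ -25.7 dBFS, so stage 3 doesn't engage; output -42.5 dBFS.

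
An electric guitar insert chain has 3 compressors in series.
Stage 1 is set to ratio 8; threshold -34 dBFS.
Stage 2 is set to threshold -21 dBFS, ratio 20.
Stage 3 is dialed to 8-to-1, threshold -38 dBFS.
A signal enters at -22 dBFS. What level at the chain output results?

Stage 1: 12 dB above -34 dBFS, reduced 8:1 to 1.5 dB above → -32.5 dBFS.
Stage 2: -32.5 dBFS ≤ -21 dBFS, so stage 2 doesn't engage; output -32.5 dBFS.
Stage 3: 5.5 dB above -38 dBFS, reduced 8:1 to 0.6875 dB above → -37.3125 dBFS.

-37.3125 dBFS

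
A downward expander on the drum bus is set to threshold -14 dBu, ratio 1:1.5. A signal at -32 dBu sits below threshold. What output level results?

The input is 18 dB below the -14 dBu threshold.
A 1:1.5 expander multiplies undershoot by 1.5: 18 × 1.5 = 27 dB below threshold.
Output = -14 − 27 = -41 dBu.

-41 dBu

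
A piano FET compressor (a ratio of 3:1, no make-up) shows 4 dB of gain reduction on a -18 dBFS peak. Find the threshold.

Gain reduction = -18 − (-22) = 4 dB; output overshoot = GR / (R − 1) = 4 / 2 = 2 dB.
Threshold = output − output overshoot = -22 − 2 = -24 dBFS.

-24 dBFS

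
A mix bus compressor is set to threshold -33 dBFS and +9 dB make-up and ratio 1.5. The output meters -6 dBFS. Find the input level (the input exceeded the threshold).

-6 dBFS

Remove make-up: -6 − 9 = -15 dBFS.
That's 18 dB above the -33 dBFS threshold.
Undo the ratio: input overshoot = 18 × 1.5 = 27 dB, giving input = -6 dBFS.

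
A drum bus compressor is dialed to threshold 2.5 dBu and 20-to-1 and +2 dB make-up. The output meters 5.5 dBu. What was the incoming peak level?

22.5 dBu

Remove make-up: 5.5 − 2 = 3.5 dBu.
Post-compression overshoot = 3.5 − 2.5 = 1 dB.
Undo the ratio: input overshoot = 1 × 20 = 20 dB, giving input = 22.5 dBu.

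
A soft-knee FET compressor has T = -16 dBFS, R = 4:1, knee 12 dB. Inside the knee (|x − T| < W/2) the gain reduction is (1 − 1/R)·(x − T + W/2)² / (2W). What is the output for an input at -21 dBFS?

-21.03125 dBFS

x − T + W/2 = -21 − (-16) + 6 = 1.
GR = (1 − 1/4) × 1² / 24 = 0.75 × 1 / 24 = 0.03125 dB.
Output = -21 − 0.03125 = -21.03125 dBFS.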